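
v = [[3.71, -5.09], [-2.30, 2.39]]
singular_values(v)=[7.11, 0.4]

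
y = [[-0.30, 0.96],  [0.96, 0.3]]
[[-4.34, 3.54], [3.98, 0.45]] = y @ [[5.06, -0.62], [-2.94, 3.49]]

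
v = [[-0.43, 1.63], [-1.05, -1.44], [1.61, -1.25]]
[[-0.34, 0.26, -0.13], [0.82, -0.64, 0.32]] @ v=[[-0.34,-0.77], [0.83,1.86]]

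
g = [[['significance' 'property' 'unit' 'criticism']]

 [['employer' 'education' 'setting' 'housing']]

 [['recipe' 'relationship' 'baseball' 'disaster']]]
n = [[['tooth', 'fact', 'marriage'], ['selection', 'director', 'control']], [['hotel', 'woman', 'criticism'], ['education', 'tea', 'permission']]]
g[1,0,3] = 'housing'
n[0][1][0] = 'selection'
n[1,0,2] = 'criticism'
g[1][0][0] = 'employer'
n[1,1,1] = 'tea'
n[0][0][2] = 'marriage'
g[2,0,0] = 'recipe'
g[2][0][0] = 'recipe'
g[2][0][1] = 'relationship'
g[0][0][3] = 'criticism'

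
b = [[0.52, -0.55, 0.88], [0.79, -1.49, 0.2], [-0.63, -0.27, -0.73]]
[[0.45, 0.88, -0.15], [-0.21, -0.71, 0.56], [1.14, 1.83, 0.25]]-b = [[-0.07, 1.43, -1.03], [-1.0, 0.78, 0.36], [1.77, 2.10, 0.98]]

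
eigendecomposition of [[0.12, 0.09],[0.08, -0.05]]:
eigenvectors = [[0.93, -0.40], [0.36, 0.92]]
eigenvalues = [0.16, -0.09]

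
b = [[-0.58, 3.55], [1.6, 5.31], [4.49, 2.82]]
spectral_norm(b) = 7.68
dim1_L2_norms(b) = [3.6, 5.55, 5.3]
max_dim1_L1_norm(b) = 7.31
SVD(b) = [[-0.37,0.61], [-0.71,0.30], [-0.60,-0.73]] @ diag([7.676032970527608, 3.589709993212974]) @ [[-0.47,-0.88],[-0.88,0.47]]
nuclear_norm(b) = 11.27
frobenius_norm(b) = 8.47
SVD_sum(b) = [[1.34, 2.53], [2.56, 4.80], [2.16, 4.06]] + [[-1.92, 1.02], [-0.96, 0.51], [2.33, -1.24]]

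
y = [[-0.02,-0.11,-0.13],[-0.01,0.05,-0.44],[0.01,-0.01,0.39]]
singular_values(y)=[0.6, 0.12, 0.0]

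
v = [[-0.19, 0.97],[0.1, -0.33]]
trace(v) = -0.52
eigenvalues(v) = [0.06, -0.58]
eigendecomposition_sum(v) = [[0.04,0.09], [0.01,0.02]] + [[-0.23,0.88], [0.09,-0.35]]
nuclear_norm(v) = 1.08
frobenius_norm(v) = 1.05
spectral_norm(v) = 1.05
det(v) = -0.03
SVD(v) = [[-0.94, 0.33], [0.33, 0.94]] @ diag([1.0463390504856807, 0.03278096137583598]) @ [[0.20, -0.98], [0.98, 0.20]]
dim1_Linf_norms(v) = [0.97, 0.33]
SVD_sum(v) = [[-0.2, 0.97], [0.07, -0.34]] + [[0.01,0.00],  [0.03,0.01]]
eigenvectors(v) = [[0.97,-0.93],[0.25,0.37]]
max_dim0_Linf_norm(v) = 0.97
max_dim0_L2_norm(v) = 1.02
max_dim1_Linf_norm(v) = 0.97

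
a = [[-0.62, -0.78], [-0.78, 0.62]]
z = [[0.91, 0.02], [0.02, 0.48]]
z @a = [[-0.58, -0.70], [-0.39, 0.28]]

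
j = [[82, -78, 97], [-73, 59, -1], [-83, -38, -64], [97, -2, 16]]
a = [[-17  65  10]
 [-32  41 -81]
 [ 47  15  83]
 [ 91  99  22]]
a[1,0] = -32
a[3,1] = 99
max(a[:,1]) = 99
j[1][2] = -1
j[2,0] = -83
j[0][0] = 82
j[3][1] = -2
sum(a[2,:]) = 145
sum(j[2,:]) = -185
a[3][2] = 22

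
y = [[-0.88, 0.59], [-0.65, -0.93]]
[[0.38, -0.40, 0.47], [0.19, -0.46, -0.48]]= y @ [[-0.39, 0.54, -0.13], [0.07, 0.12, 0.61]]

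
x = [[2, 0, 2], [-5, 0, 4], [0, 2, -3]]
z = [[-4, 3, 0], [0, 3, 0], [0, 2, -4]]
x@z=[[-8, 10, -8], [20, -7, -16], [0, 0, 12]]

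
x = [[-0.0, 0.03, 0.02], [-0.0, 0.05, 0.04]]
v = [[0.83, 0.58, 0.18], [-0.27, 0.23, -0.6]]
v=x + [[0.83, 0.55, 0.16], [-0.27, 0.18, -0.64]]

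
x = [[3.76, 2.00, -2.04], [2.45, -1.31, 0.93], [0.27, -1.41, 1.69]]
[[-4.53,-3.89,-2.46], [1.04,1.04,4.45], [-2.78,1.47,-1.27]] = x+[[-8.29, -5.89, -0.42], [-1.41, 2.35, 3.52], [-3.05, 2.88, -2.96]]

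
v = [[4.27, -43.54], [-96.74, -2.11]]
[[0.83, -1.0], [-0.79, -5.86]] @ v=[[100.28,-34.03], [563.52,46.76]]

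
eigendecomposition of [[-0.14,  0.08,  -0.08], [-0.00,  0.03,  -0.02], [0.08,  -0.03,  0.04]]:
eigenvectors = [[0.86, 0.22, -0.0], [-0.08, 0.87, -0.71], [-0.51, 0.44, -0.71]]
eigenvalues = [-0.1, 0.02, 0.01]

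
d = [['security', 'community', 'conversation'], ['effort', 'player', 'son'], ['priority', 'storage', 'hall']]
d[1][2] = 'son'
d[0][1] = 'community'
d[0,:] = ['security', 'community', 'conversation']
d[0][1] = 'community'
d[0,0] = 'security'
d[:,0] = ['security', 'effort', 'priority']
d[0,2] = 'conversation'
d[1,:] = ['effort', 'player', 'son']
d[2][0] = 'priority'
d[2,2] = 'hall'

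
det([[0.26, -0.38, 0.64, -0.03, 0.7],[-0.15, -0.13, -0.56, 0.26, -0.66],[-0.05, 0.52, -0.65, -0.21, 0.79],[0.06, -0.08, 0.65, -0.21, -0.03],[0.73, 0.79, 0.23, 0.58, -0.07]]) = 0.030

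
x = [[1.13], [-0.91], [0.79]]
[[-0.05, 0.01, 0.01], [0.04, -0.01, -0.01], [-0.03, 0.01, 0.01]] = x @ [[-0.04, 0.01, 0.01]]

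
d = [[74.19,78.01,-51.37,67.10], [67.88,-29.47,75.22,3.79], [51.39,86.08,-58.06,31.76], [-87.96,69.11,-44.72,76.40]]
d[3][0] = -87.96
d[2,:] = [51.39, 86.08, -58.06, 31.76]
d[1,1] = -29.47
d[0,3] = 67.1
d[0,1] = 78.01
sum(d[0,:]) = 167.92999999999998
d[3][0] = -87.96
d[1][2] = 75.22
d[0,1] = 78.01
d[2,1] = 86.08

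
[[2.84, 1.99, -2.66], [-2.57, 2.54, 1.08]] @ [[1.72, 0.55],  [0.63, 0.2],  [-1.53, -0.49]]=[[10.21, 3.26], [-4.47, -1.43]]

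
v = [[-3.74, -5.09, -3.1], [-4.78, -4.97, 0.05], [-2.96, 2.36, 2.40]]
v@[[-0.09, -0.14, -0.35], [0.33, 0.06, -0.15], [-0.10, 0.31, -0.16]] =[[-1.03, -0.74, 2.57], [-1.21, 0.39, 2.41], [0.81, 1.3, 0.3]]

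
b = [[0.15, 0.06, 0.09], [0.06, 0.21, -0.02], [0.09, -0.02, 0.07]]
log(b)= [[-3.45+1.01j, (0.95-0.42j), 2.64-1.40j],[0.95-0.42j, (-1.85+0.18j), (-1.02+0.59j)],[2.64-1.40j, -1.02+0.59j, -5.33+1.96j]]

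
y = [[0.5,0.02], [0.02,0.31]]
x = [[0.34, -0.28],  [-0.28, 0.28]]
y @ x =[[0.16, -0.13], [-0.08, 0.08]]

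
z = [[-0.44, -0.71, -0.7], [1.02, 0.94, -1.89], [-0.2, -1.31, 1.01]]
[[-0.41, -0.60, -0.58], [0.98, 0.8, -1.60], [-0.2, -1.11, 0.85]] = z @ [[0.94, -0.0, -0.01], [-0.0, 0.85, -0.0], [-0.01, -0.00, 0.84]]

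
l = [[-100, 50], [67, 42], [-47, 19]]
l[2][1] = 19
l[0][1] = 50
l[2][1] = 19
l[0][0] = -100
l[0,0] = -100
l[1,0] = 67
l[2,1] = 19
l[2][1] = 19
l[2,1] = 19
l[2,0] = -47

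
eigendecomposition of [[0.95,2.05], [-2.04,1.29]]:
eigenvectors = [[(0.71+0j),(0.71-0j)], [0.06+0.70j,(0.06-0.7j)]]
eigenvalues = [(1.12+2.04j), (1.12-2.04j)]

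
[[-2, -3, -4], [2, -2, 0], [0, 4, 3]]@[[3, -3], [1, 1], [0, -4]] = [[-9, 19], [4, -8], [4, -8]]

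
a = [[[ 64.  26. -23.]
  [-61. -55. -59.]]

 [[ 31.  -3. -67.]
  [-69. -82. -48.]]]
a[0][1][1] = -55.0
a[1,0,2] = -67.0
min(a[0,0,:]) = -23.0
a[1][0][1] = -3.0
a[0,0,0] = 64.0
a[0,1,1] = -55.0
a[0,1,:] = [-61.0, -55.0, -59.0]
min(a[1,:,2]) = -67.0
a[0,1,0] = -61.0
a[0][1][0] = -61.0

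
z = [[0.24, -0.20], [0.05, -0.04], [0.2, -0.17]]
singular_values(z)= [0.41, 0.0]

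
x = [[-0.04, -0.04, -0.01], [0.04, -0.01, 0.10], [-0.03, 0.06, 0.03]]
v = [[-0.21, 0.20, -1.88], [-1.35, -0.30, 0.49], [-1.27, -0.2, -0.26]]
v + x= [[-0.25, 0.16, -1.89],  [-1.31, -0.31, 0.59],  [-1.30, -0.14, -0.23]]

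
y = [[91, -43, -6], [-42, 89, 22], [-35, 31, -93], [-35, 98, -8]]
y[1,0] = -42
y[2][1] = 31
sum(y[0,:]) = 42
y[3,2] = -8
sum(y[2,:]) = -97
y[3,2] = -8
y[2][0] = -35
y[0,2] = -6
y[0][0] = 91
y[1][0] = -42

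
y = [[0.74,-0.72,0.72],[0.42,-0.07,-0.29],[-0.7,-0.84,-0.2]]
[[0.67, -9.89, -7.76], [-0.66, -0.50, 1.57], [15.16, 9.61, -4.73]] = y@[[-6.41, -7.71, 0.93], [-11.71, -2.93, 6.18], [-4.19, -8.74, -5.55]]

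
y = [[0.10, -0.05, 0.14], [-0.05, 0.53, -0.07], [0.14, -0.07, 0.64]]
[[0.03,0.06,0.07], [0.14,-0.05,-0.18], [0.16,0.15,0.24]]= y@[[0.03, 0.34, 0.13],  [0.31, -0.04, -0.29],  [0.28, 0.16, 0.32]]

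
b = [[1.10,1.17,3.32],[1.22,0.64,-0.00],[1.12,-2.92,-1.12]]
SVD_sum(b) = [[0.24,2.17,2.55], [0.04,0.32,0.38], [-0.19,-1.72,-2.02]] + [[1.04, -0.87, 0.65], [0.33, -0.27, 0.20], [1.38, -1.16, 0.85]] + [[-0.18, -0.12, 0.12], [0.86, 0.59, -0.58], [-0.07, -0.05, 0.05]]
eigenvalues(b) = [(-3+0j), (1.81+1.09j), (1.81-1.09j)]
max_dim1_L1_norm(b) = 5.59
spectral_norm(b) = 4.31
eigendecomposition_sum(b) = [[-0.84-0.00j, 1.47-0.00j, 1.49-0.00j],[(0.28+0j), (-0.49+0j), (-0.5+0j)],[0.94+0.00j, -1.64+0.00j, (-1.66+0j)]] + [[0.97-0.14j, (-0.15+1.25j), 0.91-0.50j], [(0.47-0.58j), 0.57+0.77j, (0.25-0.75j)], [0.09+0.50j, -0.64-0.05j, (0.27+0.46j)]] + [[(0.97+0.14j), -0.15-1.25j, 0.91+0.50j], [(0.47+0.58j), (0.57-0.77j), (0.25+0.75j)], [0.09-0.50j, -0.64+0.05j, (0.27-0.46j)]]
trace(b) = 0.62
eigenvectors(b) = [[(-0.65+0j), -0.74+0.00j, (-0.74-0j)], [(0.22+0j), (-0.41+0.38j), -0.41-0.38j], [0.73+0.00j, (-0.01-0.38j), -0.01+0.38j]]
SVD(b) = [[-0.78, -0.59, 0.21],[-0.12, -0.19, -0.98],[0.62, -0.78, 0.08]] @ diag([4.311157753963674, 2.5400234089854816, 1.2233968702938018]) @ [[-0.07, -0.65, -0.76], [-0.69, 0.58, -0.43], [-0.72, -0.49, 0.49]]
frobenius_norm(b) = 5.15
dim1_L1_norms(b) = [5.59, 1.86, 5.16]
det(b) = -13.40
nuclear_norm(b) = 8.07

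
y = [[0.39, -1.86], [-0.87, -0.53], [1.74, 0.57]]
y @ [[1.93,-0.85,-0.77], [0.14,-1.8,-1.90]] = [[0.49, 3.02, 3.23], [-1.75, 1.69, 1.68], [3.44, -2.5, -2.42]]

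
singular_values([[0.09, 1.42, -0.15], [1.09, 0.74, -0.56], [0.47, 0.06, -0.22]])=[1.84, 0.99, 0.0]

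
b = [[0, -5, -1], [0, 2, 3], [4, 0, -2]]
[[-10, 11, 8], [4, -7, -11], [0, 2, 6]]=b@[[0, 0, 0], [2, -2, -1], [0, -1, -3]]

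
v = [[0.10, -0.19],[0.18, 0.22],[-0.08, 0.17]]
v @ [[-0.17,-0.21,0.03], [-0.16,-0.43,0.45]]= [[0.01, 0.06, -0.08], [-0.07, -0.13, 0.1], [-0.01, -0.06, 0.07]]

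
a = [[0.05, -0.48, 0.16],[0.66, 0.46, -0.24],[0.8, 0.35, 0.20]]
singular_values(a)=[1.2, 0.52, 0.23]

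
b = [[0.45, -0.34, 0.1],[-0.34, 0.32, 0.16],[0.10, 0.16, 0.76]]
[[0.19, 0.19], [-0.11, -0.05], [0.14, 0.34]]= b@[[0.03, 0.38], [-0.44, 0.06], [0.27, 0.39]]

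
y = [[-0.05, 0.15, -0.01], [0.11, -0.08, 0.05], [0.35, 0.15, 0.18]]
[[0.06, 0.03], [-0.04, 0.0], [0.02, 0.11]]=y @[[-0.19, 0.27], [0.34, 0.28], [0.19, -0.12]]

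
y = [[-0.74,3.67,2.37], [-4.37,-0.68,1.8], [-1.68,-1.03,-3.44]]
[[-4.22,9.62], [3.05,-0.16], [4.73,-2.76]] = y@ [[-0.85, -0.26],  [-0.87, 2.44],  [-0.70, 0.20]]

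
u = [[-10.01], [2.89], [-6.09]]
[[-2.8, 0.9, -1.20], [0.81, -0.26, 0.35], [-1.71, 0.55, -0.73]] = u @ [[0.28, -0.09, 0.12]]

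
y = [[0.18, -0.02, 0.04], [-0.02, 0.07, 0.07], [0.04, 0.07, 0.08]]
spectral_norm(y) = 0.19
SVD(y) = [[-0.93, 0.28, -0.22], [-0.05, -0.71, -0.70], [-0.36, -0.64, 0.68]] @ diag([0.1942535749461797, 0.14050930088243324, 0.004762875828612935]) @ [[-0.93, -0.05, -0.36], [0.28, -0.71, -0.64], [0.22, 0.70, -0.68]]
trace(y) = 0.33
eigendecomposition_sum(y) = [[-0.00, -0.0, 0.0], [-0.00, -0.00, 0.00], [0.00, 0.00, -0.00]] + [[0.17, 0.01, 0.06],[0.01, 0.00, 0.00],[0.06, 0.0, 0.02]] + [[0.01, -0.03, -0.03], [-0.03, 0.07, 0.06], [-0.03, 0.06, 0.06]]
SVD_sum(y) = [[0.17, 0.01, 0.06], [0.01, 0.0, 0.00], [0.06, 0.0, 0.02]] + [[0.01, -0.03, -0.03], [-0.03, 0.07, 0.06], [-0.03, 0.06, 0.06]] + [[-0.0, -0.00, 0.0], [-0.00, -0.0, 0.0], [0.00, 0.00, -0.00]]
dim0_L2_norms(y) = [0.19, 0.1, 0.11]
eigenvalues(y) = [-0.0, 0.19, 0.14]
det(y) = -0.00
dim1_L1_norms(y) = [0.24, 0.16, 0.19]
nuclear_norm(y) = 0.34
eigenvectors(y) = [[0.22,0.93,-0.28], [0.70,0.05,0.71], [-0.68,0.36,0.64]]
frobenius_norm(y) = 0.24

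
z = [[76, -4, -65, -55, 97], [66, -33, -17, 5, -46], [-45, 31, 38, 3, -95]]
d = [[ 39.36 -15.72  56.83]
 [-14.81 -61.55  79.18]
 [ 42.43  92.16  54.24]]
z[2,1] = 31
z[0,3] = -55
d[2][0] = 42.43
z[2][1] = 31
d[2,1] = 92.16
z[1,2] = -17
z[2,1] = 31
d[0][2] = 56.83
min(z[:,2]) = -65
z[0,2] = -65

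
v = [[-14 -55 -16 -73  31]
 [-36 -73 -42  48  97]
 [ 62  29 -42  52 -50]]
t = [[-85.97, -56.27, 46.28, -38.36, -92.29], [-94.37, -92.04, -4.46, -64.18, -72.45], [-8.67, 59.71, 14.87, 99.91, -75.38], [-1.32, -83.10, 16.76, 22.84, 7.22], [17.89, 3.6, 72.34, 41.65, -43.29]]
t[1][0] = -94.37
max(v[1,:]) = 97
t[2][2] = 14.87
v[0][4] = 31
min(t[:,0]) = -94.37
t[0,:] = [-85.97, -56.27, 46.28, -38.36, -92.29]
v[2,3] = 52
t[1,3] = -64.18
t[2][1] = 59.71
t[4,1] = 3.6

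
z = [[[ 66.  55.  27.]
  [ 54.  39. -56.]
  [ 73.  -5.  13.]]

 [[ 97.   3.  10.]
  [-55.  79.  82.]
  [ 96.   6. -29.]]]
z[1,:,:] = [[97.0, 3.0, 10.0], [-55.0, 79.0, 82.0], [96.0, 6.0, -29.0]]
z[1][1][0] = -55.0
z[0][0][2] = 27.0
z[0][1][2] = -56.0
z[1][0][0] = 97.0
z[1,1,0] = -55.0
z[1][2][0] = 96.0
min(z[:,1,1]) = 39.0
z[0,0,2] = 27.0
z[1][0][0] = 97.0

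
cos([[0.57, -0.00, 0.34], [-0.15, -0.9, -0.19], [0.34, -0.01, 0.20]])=[[0.79, 0.0, -0.12],  [0.01, 0.62, -0.04],  [-0.13, -0.0, 0.93]]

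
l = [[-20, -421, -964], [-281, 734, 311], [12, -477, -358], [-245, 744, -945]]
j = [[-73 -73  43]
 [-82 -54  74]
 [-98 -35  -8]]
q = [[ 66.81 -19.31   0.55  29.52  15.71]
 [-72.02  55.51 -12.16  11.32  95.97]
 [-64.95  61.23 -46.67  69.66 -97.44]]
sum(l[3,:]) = -446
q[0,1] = -19.31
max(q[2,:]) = 69.66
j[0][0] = -73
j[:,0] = [-73, -82, -98]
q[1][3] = 11.32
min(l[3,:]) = -945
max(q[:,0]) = 66.81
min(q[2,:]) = -97.44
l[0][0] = -20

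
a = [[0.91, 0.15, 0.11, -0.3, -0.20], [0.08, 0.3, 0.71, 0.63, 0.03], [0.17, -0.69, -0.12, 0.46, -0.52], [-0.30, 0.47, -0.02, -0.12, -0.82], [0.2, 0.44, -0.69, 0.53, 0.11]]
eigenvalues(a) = [(-0.65+0.76j), (-0.65-0.76j), (1+0j), (0.69+0.72j), (0.69-0.72j)]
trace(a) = 1.08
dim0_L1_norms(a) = [1.66, 2.05, 1.65, 2.04, 1.68]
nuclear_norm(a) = 5.00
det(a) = 1.00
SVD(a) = [[-0.46, -0.07, 0.14, -0.19, -0.86],[-0.12, 0.62, 0.51, 0.58, -0.04],[-0.19, -0.72, 0.60, 0.21, 0.21],[0.46, 0.19, 0.60, -0.63, -0.03],[0.73, -0.25, -0.06, 0.43, -0.47]] @ diag([1.0067025600232975, 1.002986971000301, 0.9984498739833286, 0.9950780139161591, 0.9933200325220103]) @ [[-0.45, 0.56, -0.62, 0.3, -0.11], [-0.25, 0.65, 0.68, -0.07, 0.22], [0.08, 0.01, 0.33, 0.46, -0.82], [0.19, -0.1, 0.08, 0.83, 0.51], [-0.84, -0.51, 0.18, 0.09, 0.04]]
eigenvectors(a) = [[(0.15+0.04j), 0.15-0.04j, (0.96+0j), 0.13+0.01j, 0.13-0.01j],[-0.36+0.11j, -0.36-0.11j, -0.05+0.00j, 0.59+0.00j, (0.59-0j)],[-0.15-0.53j, -0.15+0.53j, (0.08+0j), (0.01+0.44j), 0.01-0.44j],[0.56+0.00j, (0.56-0j), (-0.26+0j), 0.33+0.21j, 0.33-0.21j],[0.10-0.45j, 0.10+0.45j, (-0.02+0j), (0.15-0.51j), 0.15+0.51j]]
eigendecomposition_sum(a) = [[(-0.02+0.02j), 0.06-0.02j, (-0.03-0.08j), -0.07+0.05j, -0.05-0.05j], [0.01-0.06j, -0.09+0.11j, (0.16+0.13j), (0.08-0.2j), 0.17+0.03j], [(0.08+0.01j), (-0.16-0.14j), (-0.2+0.23j), (0.28+0.13j), (-0.05+0.25j)], [(-0.04+0.08j), (0.18-0.12j), (-0.17-0.26j), -0.20+0.24j, (-0.23-0.12j)], [0.06+0.04j, (-0.06-0.17j), -0.24+0.09j, 0.16+0.21j, -0.14+0.16j]] + [[-0.02-0.02j, 0.06+0.02j, -0.03+0.08j, -0.07-0.05j, (-0.05+0.05j)],[0.01+0.06j, (-0.09-0.11j), 0.16-0.13j, 0.08+0.20j, 0.17-0.03j],[0.08-0.01j, -0.16+0.14j, (-0.2-0.23j), (0.28-0.13j), -0.05-0.25j],[-0.04-0.08j, 0.18+0.12j, -0.17+0.26j, (-0.2-0.24j), -0.23+0.12j],[(0.06-0.04j), (-0.06+0.17j), -0.24-0.09j, (0.16-0.21j), (-0.14-0.16j)]] + [[(0.92+0j), (-0.05-0j), (0.07-0j), -0.25-0.00j, (-0.02-0j)],  [-0.04-0.00j, 0j, (-0+0j), 0.01+0.00j, 0j],  [(0.08+0j), -0.00-0.00j, 0.01-0.00j, -0.02-0.00j, (-0-0j)],  [-0.25-0.00j, 0.01+0.00j, -0.02+0.00j, (0.07+0j), 0j],  [(-0.02-0j), 0j, (-0+0j), 0.01+0.00j, 0j]] + [[(0.01+0.01j), 0.05+0.06j, 0.05-0.03j, 0.05+0.02j, (-0.04+0.05j)], [(0.05+0.05j), (0.24+0.25j), (0.19-0.18j), 0.23+0.06j, (-0.16+0.27j)], [(-0.04+0.04j), -0.19+0.18j, 0.13+0.14j, -0.04+0.17j, (-0.2-0.11j)], [0.01+0.05j, (0.05+0.23j), (0.17-0.03j), 0.11+0.11j, (-0.18+0.1j)], [(0.06-0.03j), 0.28-0.15j, -0.10-0.21j, 0.10-0.18j, 0.20+0.20j]] + [[0.01-0.01j, 0.05-0.06j, (0.05+0.03j), 0.05-0.02j, -0.04-0.05j], [0.05-0.05j, 0.24-0.25j, 0.19+0.18j, (0.23-0.06j), -0.16-0.27j], [(-0.04-0.04j), -0.19-0.18j, 0.13-0.14j, (-0.04-0.17j), -0.20+0.11j], [0.01-0.05j, (0.05-0.23j), 0.17+0.03j, 0.11-0.11j, -0.18-0.10j], [(0.06+0.03j), (0.28+0.15j), -0.10+0.21j, 0.10+0.18j, 0.20-0.20j]]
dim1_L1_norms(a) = [1.67, 1.75, 1.96, 1.73, 1.97]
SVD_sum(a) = [[0.21, -0.26, 0.29, -0.14, 0.05], [0.05, -0.07, 0.07, -0.04, 0.01], [0.08, -0.10, 0.12, -0.06, 0.02], [-0.21, 0.26, -0.29, 0.14, -0.05], [-0.33, 0.41, -0.45, 0.22, -0.08]] + [[0.02,-0.05,-0.05,0.01,-0.02], [-0.15,0.4,0.42,-0.04,0.14], [0.18,-0.47,-0.49,0.05,-0.16], [-0.05,0.12,0.13,-0.01,0.04], [0.06,-0.16,-0.17,0.02,-0.06]] + [[0.01, 0.00, 0.04, 0.06, -0.11], [0.04, 0.01, 0.17, 0.23, -0.42], [0.05, 0.01, 0.20, 0.28, -0.49], [0.05, 0.01, 0.20, 0.27, -0.49], [-0.0, -0.00, -0.02, -0.03, 0.05]] + [[-0.03, 0.02, -0.02, -0.15, -0.09], [0.11, -0.06, 0.05, 0.48, 0.30], [0.04, -0.02, 0.02, 0.17, 0.11], [-0.12, 0.06, -0.05, -0.52, -0.32], [0.08, -0.04, 0.04, 0.36, 0.22]] + [[0.71, 0.43, -0.15, -0.07, -0.03], [0.03, 0.02, -0.01, -0.00, -0.00], [-0.18, -0.11, 0.04, 0.02, 0.01], [0.03, 0.02, -0.01, -0.00, -0.0], [0.39, 0.24, -0.08, -0.04, -0.02]]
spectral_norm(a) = 1.01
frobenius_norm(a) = 2.23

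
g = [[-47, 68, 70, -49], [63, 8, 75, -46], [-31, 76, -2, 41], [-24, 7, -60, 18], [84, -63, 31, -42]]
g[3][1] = 7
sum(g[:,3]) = -78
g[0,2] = 70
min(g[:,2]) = -60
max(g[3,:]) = 18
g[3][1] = 7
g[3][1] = 7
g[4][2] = 31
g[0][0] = -47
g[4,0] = 84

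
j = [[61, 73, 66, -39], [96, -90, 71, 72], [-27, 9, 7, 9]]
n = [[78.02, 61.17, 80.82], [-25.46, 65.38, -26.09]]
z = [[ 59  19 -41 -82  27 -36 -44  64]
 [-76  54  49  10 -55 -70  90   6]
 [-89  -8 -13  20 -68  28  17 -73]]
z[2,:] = [-89, -8, -13, 20, -68, 28, 17, -73]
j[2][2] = 7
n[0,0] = 78.02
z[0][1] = 19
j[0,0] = 61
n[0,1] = 61.17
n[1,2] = -26.09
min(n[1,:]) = -26.09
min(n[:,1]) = 61.17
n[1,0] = -25.46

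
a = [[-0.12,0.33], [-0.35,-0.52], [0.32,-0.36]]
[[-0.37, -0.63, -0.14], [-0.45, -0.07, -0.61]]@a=[[0.22, 0.26], [-0.12, 0.11]]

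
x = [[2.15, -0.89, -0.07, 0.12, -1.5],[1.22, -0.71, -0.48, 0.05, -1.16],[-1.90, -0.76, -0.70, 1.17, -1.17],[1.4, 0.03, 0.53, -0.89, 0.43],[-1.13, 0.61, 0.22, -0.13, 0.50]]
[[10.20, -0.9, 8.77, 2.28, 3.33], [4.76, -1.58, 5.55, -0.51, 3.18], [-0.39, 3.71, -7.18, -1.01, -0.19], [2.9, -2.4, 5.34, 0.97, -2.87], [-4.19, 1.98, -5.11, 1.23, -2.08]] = x@ [[1.92, -1.54, 4.18, -0.21, 3.09], [-2.86, 1.5, -0.57, 2.72, 5.75], [5.34, 3.48, -1.42, 5.40, -5.40], [1.65, 1.16, -0.02, 0.11, 4.79], [-2.47, -2.57, 0.55, -3.68, -0.57]]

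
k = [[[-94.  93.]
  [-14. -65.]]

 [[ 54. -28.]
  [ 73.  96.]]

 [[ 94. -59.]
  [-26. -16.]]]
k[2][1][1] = -16.0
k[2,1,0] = -26.0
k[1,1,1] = 96.0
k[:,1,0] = [-14.0, 73.0, -26.0]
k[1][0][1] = -28.0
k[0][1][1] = -65.0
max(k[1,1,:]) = 96.0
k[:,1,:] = [[-14.0, -65.0], [73.0, 96.0], [-26.0, -16.0]]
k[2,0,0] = 94.0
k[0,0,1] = 93.0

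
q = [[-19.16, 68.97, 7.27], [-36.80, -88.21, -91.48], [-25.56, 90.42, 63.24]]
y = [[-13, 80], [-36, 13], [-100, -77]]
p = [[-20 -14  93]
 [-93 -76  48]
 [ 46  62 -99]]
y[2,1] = -77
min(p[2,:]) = -99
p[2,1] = 62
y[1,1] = 13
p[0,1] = -14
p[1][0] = -93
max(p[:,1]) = 62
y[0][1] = 80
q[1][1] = -88.21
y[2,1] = -77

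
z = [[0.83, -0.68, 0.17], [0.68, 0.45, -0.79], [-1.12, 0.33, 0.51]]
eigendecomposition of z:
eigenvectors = [[(-0.08+0.49j), (-0.08-0.49j), (0.43+0j)],[0.65+0.00j, 0.65-0.00j, (0.63+0j)],[(-0.39-0.42j), (-0.39+0.42j), (0.65+0j)]]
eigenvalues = [(0.85+1.03j), (0.85-1.03j), (0.09+0j)]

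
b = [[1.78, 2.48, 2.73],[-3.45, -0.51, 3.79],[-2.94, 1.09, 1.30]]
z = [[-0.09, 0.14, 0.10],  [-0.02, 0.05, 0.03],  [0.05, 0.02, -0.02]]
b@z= [[-0.07, 0.43, 0.20],[0.51, -0.43, -0.44],[0.31, -0.33, -0.29]]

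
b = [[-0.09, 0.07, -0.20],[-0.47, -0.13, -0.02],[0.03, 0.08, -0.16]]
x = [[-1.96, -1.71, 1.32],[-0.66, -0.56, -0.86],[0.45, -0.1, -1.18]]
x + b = [[-2.05, -1.64, 1.12], [-1.13, -0.69, -0.88], [0.48, -0.02, -1.34]]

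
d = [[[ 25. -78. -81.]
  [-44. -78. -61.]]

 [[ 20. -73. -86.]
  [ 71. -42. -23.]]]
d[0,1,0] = -44.0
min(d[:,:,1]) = -78.0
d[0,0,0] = 25.0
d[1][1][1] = -42.0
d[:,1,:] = [[-44.0, -78.0, -61.0], [71.0, -42.0, -23.0]]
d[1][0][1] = -73.0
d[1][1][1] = -42.0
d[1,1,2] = -23.0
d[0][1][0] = -44.0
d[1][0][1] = -73.0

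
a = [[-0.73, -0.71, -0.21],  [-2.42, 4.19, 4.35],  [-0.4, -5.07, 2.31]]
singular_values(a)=[6.98, 5.03, 0.82]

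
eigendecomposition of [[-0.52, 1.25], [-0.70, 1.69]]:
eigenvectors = [[-0.92, -0.59],  [-0.38, -0.80]]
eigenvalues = [-0.0, 1.17]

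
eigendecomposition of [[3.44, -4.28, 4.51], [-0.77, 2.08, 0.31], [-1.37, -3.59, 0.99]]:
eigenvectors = [[0.95+0.00j, (0.73+0j), (0.73-0j)], [(-0.31+0j), (0.15+0.18j), (0.15-0.18j)], [(-0.06+0j), (-0.25+0.59j), -0.25-0.59j]]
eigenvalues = [(4.54+0j), (0.99+2.59j), (0.99-2.59j)]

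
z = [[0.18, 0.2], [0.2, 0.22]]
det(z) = -0.00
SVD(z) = [[-0.67, -0.74], [-0.74, 0.67]] @ diag([0.4009975124224178, 0.0009975124224178343]) @ [[-0.67, -0.74], [0.74, -0.67]]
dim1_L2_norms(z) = [0.27, 0.3]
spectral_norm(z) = 0.40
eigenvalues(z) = [-0.0, 0.4]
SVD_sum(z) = [[0.18, 0.20], [0.20, 0.22]] + [[-0.00,0.00], [0.00,-0.0]]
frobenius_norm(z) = 0.40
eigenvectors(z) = [[-0.74,-0.67], [0.67,-0.74]]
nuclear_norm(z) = 0.40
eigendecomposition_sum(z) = [[-0.00,0.00], [0.00,-0.0]] + [[0.18, 0.2], [0.2, 0.22]]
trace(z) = 0.40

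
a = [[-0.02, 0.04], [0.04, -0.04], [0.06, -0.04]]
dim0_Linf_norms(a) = [0.06, 0.04]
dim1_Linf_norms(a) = [0.04, 0.04, 0.06]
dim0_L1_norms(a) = [0.12, 0.12]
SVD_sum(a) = [[-0.03, 0.03], [0.04, -0.04], [0.05, -0.05]] + [[0.01, 0.01],  [-0.0, -0.0],  [0.01, 0.01]]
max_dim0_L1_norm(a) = 0.12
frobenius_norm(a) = 0.10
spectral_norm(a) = 0.10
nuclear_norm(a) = 0.12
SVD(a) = [[-0.42, -0.81], [0.56, 0.12], [0.71, -0.57]] @ diag([0.10008315458416026, 0.019579636576889835]) @ [[0.74, -0.68], [-0.68, -0.74]]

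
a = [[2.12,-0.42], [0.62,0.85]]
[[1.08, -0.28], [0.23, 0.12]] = a @ [[0.49, -0.09],[-0.09, 0.21]]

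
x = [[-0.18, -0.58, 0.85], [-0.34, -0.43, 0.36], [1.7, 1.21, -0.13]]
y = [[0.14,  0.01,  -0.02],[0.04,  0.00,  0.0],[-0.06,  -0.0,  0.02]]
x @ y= [[-0.10, -0.0, 0.02],[-0.09, -0.00, 0.01],[0.29, 0.02, -0.04]]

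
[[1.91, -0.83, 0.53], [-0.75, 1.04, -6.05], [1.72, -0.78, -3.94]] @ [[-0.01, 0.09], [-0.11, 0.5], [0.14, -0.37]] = [[0.15,-0.44], [-0.95,2.69], [-0.48,1.22]]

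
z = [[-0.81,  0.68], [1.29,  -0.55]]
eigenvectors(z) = [[-0.64, -0.53], [0.77, -0.85]]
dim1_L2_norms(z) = [1.06, 1.4]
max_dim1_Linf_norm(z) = 1.29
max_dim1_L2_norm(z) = 1.4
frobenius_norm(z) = 1.76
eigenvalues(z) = [-1.63, 0.27]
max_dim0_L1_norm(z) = 2.1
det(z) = -0.43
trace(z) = -1.36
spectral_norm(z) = 1.74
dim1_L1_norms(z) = [1.49, 1.84]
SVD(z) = [[-0.6, 0.8],[0.8, 0.6]] @ diag([1.7388100528491328, 0.24827323679929075]) @ [[0.87, -0.49], [0.49, 0.87]]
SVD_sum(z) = [[-0.91, 0.51], [1.22, -0.68]] + [[0.10, 0.17], [0.07, 0.13]]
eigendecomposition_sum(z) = [[-0.92, 0.58], [1.11, -0.70]] + [[0.11, 0.10], [0.18, 0.15]]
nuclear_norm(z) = 1.99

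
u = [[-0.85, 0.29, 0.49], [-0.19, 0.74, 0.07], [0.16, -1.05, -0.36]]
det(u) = 0.19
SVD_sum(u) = [[-0.33,0.65,0.28], [-0.31,0.6,0.26], [0.46,-0.89,-0.38]] + [[-0.52, -0.36, 0.21], [0.18, 0.12, -0.07], [-0.26, -0.18, 0.10]] + [[-0.0, 0.00, -0.0],[-0.06, 0.02, -0.12],[-0.04, 0.01, -0.08]]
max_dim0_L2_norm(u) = 1.32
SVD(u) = [[-0.52, 0.86, 0.01],[-0.48, -0.3, 0.83],[0.71, 0.42, 0.56]] @ diag([1.506460415212034, 0.7731544859313932, 0.16065229000344064]) @ [[0.43,  -0.83,  -0.36], [-0.78,  -0.54,  0.32], [-0.46,  0.14,  -0.88]]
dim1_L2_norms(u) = [1.02, 0.77, 1.12]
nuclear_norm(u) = 2.44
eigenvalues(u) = [0.69, -0.85, -0.32]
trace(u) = -0.47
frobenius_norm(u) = 1.70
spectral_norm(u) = 1.51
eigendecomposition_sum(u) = [[0.01, -0.09, -0.0], [-0.08, 0.69, 0.01], [0.09, -0.70, -0.01]] + [[-0.88,  0.68,  0.79], [-0.11,  0.08,  0.1], [0.06,  -0.04,  -0.05]] + [[0.02,  -0.3,  -0.30], [0.0,  -0.03,  -0.03], [0.02,  -0.31,  -0.30]]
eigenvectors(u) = [[-0.09, 0.99, 0.7], [0.70, 0.12, 0.08], [-0.71, -0.06, 0.71]]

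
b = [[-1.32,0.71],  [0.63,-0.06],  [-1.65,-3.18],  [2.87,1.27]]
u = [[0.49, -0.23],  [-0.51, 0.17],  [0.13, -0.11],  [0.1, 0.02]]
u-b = [[1.81, -0.94], [-1.14, 0.23], [1.78, 3.07], [-2.77, -1.25]]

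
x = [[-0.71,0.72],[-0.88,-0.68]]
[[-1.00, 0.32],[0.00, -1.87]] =x@[[0.61, 1.01], [-0.79, 1.44]]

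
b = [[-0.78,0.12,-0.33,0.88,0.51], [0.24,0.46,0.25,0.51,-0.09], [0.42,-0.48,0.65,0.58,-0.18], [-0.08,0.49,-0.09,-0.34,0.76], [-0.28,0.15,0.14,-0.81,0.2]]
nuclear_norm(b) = 4.61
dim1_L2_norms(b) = [1.33, 0.77, 1.09, 0.97, 0.9]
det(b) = -0.32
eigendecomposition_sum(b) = [[-0.56+0.00j, (-0.22+0j), (-0.01+0j), 0.80-0.00j, -0.36+0.00j],[(0.04-0j), (0.02-0j), -0j, (-0.05+0j), 0.02-0.00j],[0.13-0.00j, 0.05-0.00j, -0j, (-0.18+0j), 0.08-0.00j],[0.09-0.00j, (0.04-0j), -0j, -0.13+0.00j, 0.06-0.00j],[(-0.12+0j), (-0.05+0j), -0.00+0.00j, 0.16-0.00j, -0.07+0.00j]] + [[(-0.11+0.1j), (0.1-0.21j), -0.15+0.01j, 0.02+0.51j, (0.43-0.15j)], [0.06+0.01j, -0.09+0.03j, 0.05+0.04j, 0.15-0.15j, (-0.16-0.08j)], [0.11+0.03j, -0.18+0.02j, 0.06+0.09j, 0.32-0.21j, (-0.26-0.21j)], [(-0.1+0.02j), 0.13-0.09j, (-0.1-0.05j), (-0.16+0.32j), 0.31+0.05j], [-0.09-0.11j, 0.20+0.11j, (-0-0.15j), -0.48-0.00j, (0.12+0.4j)]] + [[-0.11-0.10j, 0.10+0.21j, -0.15-0.01j, 0.02-0.51j, 0.43+0.15j], [0.06-0.01j, (-0.09-0.03j), 0.05-0.04j, 0.15+0.15j, -0.16+0.08j], [(0.11-0.03j), (-0.18-0.02j), (0.06-0.09j), 0.32+0.21j, (-0.26+0.21j)], [-0.10-0.02j, 0.13+0.09j, -0.10+0.05j, (-0.16-0.32j), 0.31-0.05j], [(-0.09+0.11j), 0.20-0.11j, -0.00+0.15j, -0.48+0.00j, (0.12-0.4j)]] + [[0.00-0.01j, 0.07-0.01j, -0.01-0.07j, (0.02-0.03j), 0.01-0.04j],[0.04-0.06j, 0.31+0.05j, (0.08-0.33j), 0.14-0.11j, (0.1-0.17j)],[0.04+0.04j, (-0.09+0.25j), 0.26+0.12j, (0.07+0.13j), 0.12+0.11j],[0.02-0.01j, (0.09+0.04j), 0.05-0.09j, (0.05-0.02j), 0.05-0.04j],[0.00+0.03j, (-0.1+0.07j), 0.07+0.11j, (-0.01+0.07j), 0.02+0.07j]] + [[0.01j, (0.07+0.01j), (-0.01+0.07j), (0.02+0.03j), (0.01+0.04j)], [(0.04+0.06j), (0.31-0.05j), (0.08+0.33j), 0.14+0.11j, (0.1+0.17j)], [(0.04-0.04j), (-0.09-0.25j), (0.26-0.12j), 0.07-0.13j, (0.12-0.11j)], [0.02+0.01j, 0.09-0.04j, 0.05+0.09j, (0.05+0.02j), 0.05+0.04j], [0.00-0.03j, -0.10-0.07j, 0.07-0.11j, (-0.01-0.07j), 0.02-0.07j]]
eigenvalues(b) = [(-0.75+0j), (-0.18+0.94j), (-0.18-0.94j), (0.65+0.21j), (0.65-0.21j)]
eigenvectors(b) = [[-0.94+0.00j, 0.57+0.00j, (0.57-0j), -0.14+0.05j, (-0.14-0.05j)], [(0.06+0j), -0.16-0.17j, -0.16+0.17j, (-0.71+0j), -0.71-0.00j], [(0.22+0j), -0.22-0.36j, (-0.22+0.36j), 0.11-0.58j, (0.11+0.58j)], [(0.15+0j), 0.35+0.19j, (0.35-0.19j), -0.22-0.06j, (-0.22+0.06j)], [-0.19+0.00j, -0.03+0.53j, -0.03-0.53j, 0.19-0.20j, 0.19+0.20j]]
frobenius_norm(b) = 2.31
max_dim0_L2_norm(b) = 1.46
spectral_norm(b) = 1.53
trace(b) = 0.19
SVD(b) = [[0.05, 0.93, 0.21, 0.21, -0.20], [0.27, 0.14, -0.72, -0.42, -0.46], [0.64, -0.16, -0.2, 0.72, -0.00], [-0.5, 0.2, -0.63, 0.31, 0.47], [-0.51, -0.22, -0.01, 0.41, -0.73]] @ diag([1.5256713600818348, 1.4051840819921153, 0.7687920678089099, 0.5631709194677421, 0.3437758989254129]) @ [[0.31, -0.33, 0.29, 0.75, -0.39],[-0.51, 0.23, -0.30, 0.65, 0.43],[-0.48, -0.67, -0.43, -0.11, -0.35],[-0.18, -0.53, 0.58, -0.07, 0.59],[0.62, -0.33, -0.56, 0.05, 0.44]]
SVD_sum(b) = [[0.03, -0.03, 0.02, 0.06, -0.03],  [0.13, -0.14, 0.12, 0.31, -0.16],  [0.31, -0.32, 0.28, 0.73, -0.38],  [-0.24, 0.25, -0.22, -0.57, 0.3],  [-0.24, 0.25, -0.23, -0.58, 0.30]] + [[-0.66, 0.30, -0.39, 0.85, 0.56], [-0.1, 0.04, -0.06, 0.13, 0.08], [0.11, -0.05, 0.07, -0.14, -0.09], [-0.14, 0.06, -0.08, 0.18, 0.12], [0.15, -0.07, 0.09, -0.2, -0.13]] + [[-0.08,-0.11,-0.07,-0.02,-0.06], [0.27,0.37,0.24,0.06,0.19], [0.08,0.11,0.07,0.02,0.05], [0.23,0.32,0.20,0.05,0.17], [0.0,0.00,0.0,0.0,0.00]] + [[-0.02, -0.06, 0.07, -0.01, 0.07], [0.04, 0.12, -0.14, 0.02, -0.14], [-0.07, -0.22, 0.23, -0.03, 0.24], [-0.03, -0.09, 0.1, -0.01, 0.10], [-0.04, -0.12, 0.13, -0.02, 0.13]] + [[-0.04,0.02,0.04,-0.00,-0.03], [-0.10,0.05,0.09,-0.01,-0.07], [-0.00,0.0,0.0,-0.00,-0.00], [0.1,-0.05,-0.09,0.01,0.07], [-0.15,0.08,0.14,-0.01,-0.11]]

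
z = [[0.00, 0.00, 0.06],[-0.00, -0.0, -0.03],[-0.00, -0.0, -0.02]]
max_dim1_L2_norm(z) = 0.06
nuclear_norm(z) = 0.07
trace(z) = -0.02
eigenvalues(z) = [0.0, -0.0, -0.02]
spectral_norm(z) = 0.07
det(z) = 0.00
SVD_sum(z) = [[0.0, 0.00, 0.06],[0.0, 0.0, -0.03],[0.00, 0.0, -0.02]] + [[0.0, 0.0, 0.00], [0.0, 0.0, 0.0], [0.0, -0.00, 0.0]] + [[0.00,0.0,0.0], [0.00,0.0,0.0], [0.00,0.00,0.00]]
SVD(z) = [[0.86, 0.00, -0.52], [-0.43, -0.55, -0.71], [-0.29, 0.83, -0.48]] @ diag([0.07, 0.0, 0.0]) @ [[-0.0, 0.0, 1.00],[0.0, -1.00, 0.00],[-1.00, -0.00, -0.00]]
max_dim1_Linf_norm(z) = 0.06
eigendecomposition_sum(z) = [[0.0, 0.0, 0.00], [0.0, 0.0, 0.00], [0.00, 0.0, 0.00]] + [[-0.00, -0.0, -0.0], [-0.0, -0.0, 0.0], [-0.0, -0.00, -0.00]] + [[-0.00,  -0.0,  0.06], [-0.00,  -0.0,  -0.03], [-0.00,  -0.00,  -0.02]]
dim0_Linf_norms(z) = [0.0, 0.0, 0.06]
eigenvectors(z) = [[1.00, 0.00, -0.86], [0.00, 1.00, 0.43], [0.00, 0.00, 0.29]]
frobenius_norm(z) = 0.07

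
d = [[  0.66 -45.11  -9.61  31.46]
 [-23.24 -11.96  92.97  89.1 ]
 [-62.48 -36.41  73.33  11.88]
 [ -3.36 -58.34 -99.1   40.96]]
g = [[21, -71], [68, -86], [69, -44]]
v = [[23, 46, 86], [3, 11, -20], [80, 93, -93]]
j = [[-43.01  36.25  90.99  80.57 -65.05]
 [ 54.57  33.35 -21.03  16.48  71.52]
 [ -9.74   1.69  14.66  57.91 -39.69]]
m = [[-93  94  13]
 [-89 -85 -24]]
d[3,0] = -3.36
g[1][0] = 68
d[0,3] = 31.46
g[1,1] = -86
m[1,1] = -85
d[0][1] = -45.11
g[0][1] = -71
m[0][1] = 94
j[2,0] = -9.74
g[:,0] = [21, 68, 69]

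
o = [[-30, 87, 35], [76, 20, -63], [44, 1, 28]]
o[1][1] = 20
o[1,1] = 20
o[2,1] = 1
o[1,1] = 20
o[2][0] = 44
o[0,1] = 87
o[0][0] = -30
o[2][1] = 1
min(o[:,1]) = 1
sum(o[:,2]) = 0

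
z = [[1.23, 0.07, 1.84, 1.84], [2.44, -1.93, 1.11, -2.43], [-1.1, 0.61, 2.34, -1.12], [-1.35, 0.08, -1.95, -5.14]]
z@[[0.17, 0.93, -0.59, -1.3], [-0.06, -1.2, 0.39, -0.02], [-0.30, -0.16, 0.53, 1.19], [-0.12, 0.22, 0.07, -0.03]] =[[-0.57, 1.17, 0.41, 0.53], [0.49, 3.87, -1.77, -1.74], [-0.79, -2.38, 2.05, 4.24], [0.97, -2.17, -0.57, -0.41]]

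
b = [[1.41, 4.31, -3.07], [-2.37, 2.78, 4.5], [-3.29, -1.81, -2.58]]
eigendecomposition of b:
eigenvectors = [[-0.00+0.64j, -0.00-0.64j, 0.59+0.00j], [(-0.69+0j), (-0.69-0j), -0.27+0.00j], [(-0.04-0.34j), -0.04+0.34j, 0.76+0.00j]]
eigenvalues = [(3.06+4.42j), (3.06-4.42j), (-4.5+0j)]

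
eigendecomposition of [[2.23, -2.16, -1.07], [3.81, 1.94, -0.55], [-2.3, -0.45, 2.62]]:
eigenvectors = [[-0.05+0.49j, (-0.05-0.49j), 0.03+0.00j], [(0.74+0j), (0.74-0j), -0.45+0.00j], [-0.42+0.20j, -0.42-0.20j, 0.89+0.00j]]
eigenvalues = [(2.01+2.37j), (2.01-2.37j), (2.77+0j)]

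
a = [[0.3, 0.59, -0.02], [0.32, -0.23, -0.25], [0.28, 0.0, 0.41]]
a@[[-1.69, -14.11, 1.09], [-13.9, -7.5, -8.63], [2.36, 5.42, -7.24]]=[[-8.76, -8.77, -4.62], [2.07, -4.15, 4.14], [0.49, -1.73, -2.66]]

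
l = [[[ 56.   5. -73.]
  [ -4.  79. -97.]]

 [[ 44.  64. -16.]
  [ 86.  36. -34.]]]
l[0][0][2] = -73.0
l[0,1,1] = 79.0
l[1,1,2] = -34.0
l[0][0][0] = 56.0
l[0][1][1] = 79.0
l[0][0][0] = 56.0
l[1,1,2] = -34.0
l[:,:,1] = [[5.0, 79.0], [64.0, 36.0]]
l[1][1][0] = 86.0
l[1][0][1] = 64.0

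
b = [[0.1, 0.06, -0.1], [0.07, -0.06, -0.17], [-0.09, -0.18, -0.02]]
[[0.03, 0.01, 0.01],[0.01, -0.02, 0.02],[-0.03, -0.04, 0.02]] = b @[[0.23,0.02,0.1],[0.06,0.18,-0.14],[0.0,0.05,-0.05]]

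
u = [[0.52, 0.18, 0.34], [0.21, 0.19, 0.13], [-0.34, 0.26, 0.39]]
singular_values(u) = [0.71, 0.58, 0.09]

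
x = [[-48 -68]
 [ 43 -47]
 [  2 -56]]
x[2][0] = 2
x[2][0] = 2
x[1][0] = 43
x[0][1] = -68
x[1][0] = 43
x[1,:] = [43, -47]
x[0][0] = -48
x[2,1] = -56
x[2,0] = 2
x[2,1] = -56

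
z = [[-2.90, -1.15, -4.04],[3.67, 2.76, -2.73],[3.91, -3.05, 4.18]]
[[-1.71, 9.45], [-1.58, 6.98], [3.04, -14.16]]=z @ [[0.10, -0.48], [-0.28, 0.93], [0.43, -2.26]]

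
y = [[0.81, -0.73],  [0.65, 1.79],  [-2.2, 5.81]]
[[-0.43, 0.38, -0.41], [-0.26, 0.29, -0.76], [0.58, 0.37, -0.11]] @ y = [[0.80, -1.39], [1.65, -3.71], [0.95, -0.40]]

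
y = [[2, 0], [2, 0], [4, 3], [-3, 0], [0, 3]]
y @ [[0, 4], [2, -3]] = [[0, 8], [0, 8], [6, 7], [0, -12], [6, -9]]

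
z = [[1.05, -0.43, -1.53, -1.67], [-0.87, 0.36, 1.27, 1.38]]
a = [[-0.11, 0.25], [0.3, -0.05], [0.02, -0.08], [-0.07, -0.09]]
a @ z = [[-0.33, 0.14, 0.49, 0.53], [0.36, -0.15, -0.52, -0.57], [0.09, -0.04, -0.13, -0.14], [0.00, -0.00, -0.01, -0.01]]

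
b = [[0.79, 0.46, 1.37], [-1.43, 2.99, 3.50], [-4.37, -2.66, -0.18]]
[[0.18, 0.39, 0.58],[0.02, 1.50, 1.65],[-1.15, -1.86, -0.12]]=b @ [[0.19, 0.12, -0.02],[0.12, 0.50, 0.05],[-0.02, 0.05, 0.42]]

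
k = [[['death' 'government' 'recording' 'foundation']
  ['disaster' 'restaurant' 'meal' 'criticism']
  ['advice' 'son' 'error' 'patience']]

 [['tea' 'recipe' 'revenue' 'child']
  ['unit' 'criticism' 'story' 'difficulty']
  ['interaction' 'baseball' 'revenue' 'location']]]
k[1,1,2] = 'story'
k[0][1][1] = 'restaurant'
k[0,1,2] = 'meal'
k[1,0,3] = 'child'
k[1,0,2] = 'revenue'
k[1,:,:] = [['tea', 'recipe', 'revenue', 'child'], ['unit', 'criticism', 'story', 'difficulty'], ['interaction', 'baseball', 'revenue', 'location']]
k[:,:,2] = [['recording', 'meal', 'error'], ['revenue', 'story', 'revenue']]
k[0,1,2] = 'meal'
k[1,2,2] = 'revenue'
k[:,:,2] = [['recording', 'meal', 'error'], ['revenue', 'story', 'revenue']]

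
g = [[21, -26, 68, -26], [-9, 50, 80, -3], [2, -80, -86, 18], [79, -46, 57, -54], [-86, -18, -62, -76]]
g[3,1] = -46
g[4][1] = -18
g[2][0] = 2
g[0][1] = -26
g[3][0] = 79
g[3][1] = -46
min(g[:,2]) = -86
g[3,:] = [79, -46, 57, -54]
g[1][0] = -9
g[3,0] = 79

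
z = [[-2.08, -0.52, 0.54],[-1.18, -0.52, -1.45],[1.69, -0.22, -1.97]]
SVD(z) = [[-0.64, -0.34, 0.69],  [-0.07, -0.86, -0.5],  [0.76, -0.37, 0.53]] @ diag([3.2304568668160782, 2.225263805795426, 0.2268246597213426]) @ [[0.84, 0.06, -0.54], [0.5, 0.32, 0.81], [0.22, -0.95, 0.24]]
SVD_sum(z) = [[-1.74,-0.13,1.12],[-0.20,-0.02,0.13],[2.07,0.16,-1.33]] + [[-0.38,-0.24,-0.61], [-0.95,-0.61,-1.55], [-0.41,-0.26,-0.67]] + [[0.03,-0.15,0.04],[-0.03,0.11,-0.03],[0.03,-0.11,0.03]]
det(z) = 1.63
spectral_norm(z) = 3.23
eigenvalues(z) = [-2.82, -2.04, 0.28]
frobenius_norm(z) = 3.93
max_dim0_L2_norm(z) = 2.93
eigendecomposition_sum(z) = [[-1.89, -0.37, 0.57], [1.68, 0.33, -0.5], [4.21, 0.83, -1.26]] + [[-0.25, -0.09, -0.07], [-2.66, -1.03, -0.79], [-2.58, -1.0, -0.76]] + [[0.06, -0.05, 0.05], [-0.2, 0.17, -0.16], [0.06, -0.06, 0.05]]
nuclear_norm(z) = 5.68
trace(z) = -4.57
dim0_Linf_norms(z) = [2.08, 0.52, 1.97]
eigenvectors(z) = [[0.39, 0.07, -0.27],[-0.34, 0.72, 0.92],[-0.86, 0.69, -0.29]]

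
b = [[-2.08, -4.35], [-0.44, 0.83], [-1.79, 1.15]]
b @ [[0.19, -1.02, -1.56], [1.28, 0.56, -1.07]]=[[-5.96,-0.31,7.90], [0.98,0.91,-0.2], [1.13,2.47,1.56]]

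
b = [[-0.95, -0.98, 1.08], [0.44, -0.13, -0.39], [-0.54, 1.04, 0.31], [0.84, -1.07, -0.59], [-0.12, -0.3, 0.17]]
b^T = [[-0.95, 0.44, -0.54, 0.84, -0.12], [-0.98, -0.13, 1.04, -1.07, -0.3], [1.08, -0.39, 0.31, -0.59, 0.17]]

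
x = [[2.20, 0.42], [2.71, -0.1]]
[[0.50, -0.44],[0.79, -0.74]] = x@[[0.28, -0.26], [-0.28, 0.31]]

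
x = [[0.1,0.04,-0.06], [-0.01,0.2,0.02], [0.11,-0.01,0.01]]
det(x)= 0.002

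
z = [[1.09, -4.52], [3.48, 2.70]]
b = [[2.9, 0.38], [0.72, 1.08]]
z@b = [[-0.09, -4.47], [12.04, 4.24]]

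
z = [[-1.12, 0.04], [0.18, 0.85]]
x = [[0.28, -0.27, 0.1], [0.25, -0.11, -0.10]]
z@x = [[-0.30, 0.30, -0.12], [0.26, -0.14, -0.07]]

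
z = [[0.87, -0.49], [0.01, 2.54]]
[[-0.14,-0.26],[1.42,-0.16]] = z @[[0.16, -0.33], [0.56, -0.06]]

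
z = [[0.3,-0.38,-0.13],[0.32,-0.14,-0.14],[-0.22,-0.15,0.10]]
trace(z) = 0.26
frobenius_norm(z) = 0.69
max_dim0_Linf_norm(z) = 0.38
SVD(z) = [[-0.78, 0.41, -0.46], [-0.59, -0.28, 0.75], [0.18, 0.87, 0.47]] @ diag([0.6186848840967587, 0.301708246784334, 0.0010714534538717347]) @ [[-0.75, 0.57, 0.33], [-0.52, -0.82, 0.24], [0.41, 0.01, 0.91]]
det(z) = 0.00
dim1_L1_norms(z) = [0.81, 0.6, 0.47]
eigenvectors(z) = [[0.16-0.42j,0.16+0.42j,0.40+0.00j], [(-0.38-0.26j),(-0.38+0.26j),(-0+0j)], [(0.77+0j),(0.77-0j),0.92+0.00j]]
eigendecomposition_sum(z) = [[0.15+0.12j, -0.19-0.02j, -0.07-0.05j], [(0.16-0.12j), (-0.07+0.19j), -0.07+0.05j], [-0.11+0.32j, -0.08-0.33j, (0.05-0.14j)]] + [[0.15-0.12j,(-0.19+0.02j),(-0.07+0.05j)],[0.16+0.12j,(-0.07-0.19j),-0.07-0.05j],[-0.11-0.32j,-0.08+0.33j,0.05+0.14j]] + [[-0.00+0.00j, 0.01-0.00j, 0.00-0.00j], [0.00-0.00j, -0.00+0.00j, (-0+0j)], [-0.01+0.00j, 0.01-0.00j, (0.01-0j)]]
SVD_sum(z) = [[0.36, -0.28, -0.16],  [0.28, -0.21, -0.12],  [-0.08, 0.06, 0.04]] + [[-0.06,  -0.1,  0.03], [0.04,  0.07,  -0.02], [-0.14,  -0.21,  0.06]] + [[-0.00, -0.0, -0.00], [0.00, 0.00, 0.00], [0.00, 0.00, 0.0]]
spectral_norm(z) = 0.62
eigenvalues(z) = [(0.13+0.17j), (0.13-0.17j), 0j]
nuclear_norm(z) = 0.92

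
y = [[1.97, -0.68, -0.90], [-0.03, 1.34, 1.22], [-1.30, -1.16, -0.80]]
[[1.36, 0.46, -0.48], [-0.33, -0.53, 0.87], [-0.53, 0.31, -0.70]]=y@[[0.6, 0.07, 0.03], [-0.15, -0.20, 0.32], [-0.09, -0.21, 0.36]]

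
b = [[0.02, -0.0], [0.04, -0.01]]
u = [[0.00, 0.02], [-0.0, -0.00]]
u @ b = [[0.00,-0.00],  [0.00,0.00]]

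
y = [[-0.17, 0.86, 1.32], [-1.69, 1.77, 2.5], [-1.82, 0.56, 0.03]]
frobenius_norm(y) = 4.29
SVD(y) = [[-0.36, -0.44, -0.82], [-0.88, -0.15, 0.46], [-0.32, 0.89, -0.33]] @ diag([3.9793290658394964, 1.5911017398311216, 0.10067491877985055]) @ [[0.53, -0.51, -0.67], [-0.81, -0.09, -0.58], [-0.24, -0.85, 0.46]]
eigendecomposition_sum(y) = [[-0.12+1.35j, 0.45-0.47j, 0.64-0.29j],  [-1.00+1.99j, (0.98-0.45j), (1.16-0.05j)],  [(-0.81-0.29j), (0.22+0.35j), 0.08+0.44j]] + [[-0.12-1.35j, 0.45+0.47j, 0.64+0.29j], [(-1-1.99j), (0.98+0.45j), 1.16+0.05j], [-0.81+0.29j, (0.22-0.35j), (0.08-0.44j)]] + [[0.07+0.00j, (-0.04+0j), 0.04+0.00j], [0.31+0.00j, (-0.18+0j), 0.18+0.00j], [-0.21-0.00j, (0.12-0j), (-0.12-0j)]]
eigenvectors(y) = [[(0.46-0.18j), 0.46+0.18j, (-0.17+0j)], [(0.81+0j), (0.81-0j), -0.82+0.00j], [0.04+0.31j, (0.04-0.31j), 0.54+0.00j]]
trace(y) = 1.63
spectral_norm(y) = 3.98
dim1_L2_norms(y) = [1.58, 3.5, 1.9]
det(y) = -0.64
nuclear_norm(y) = 5.67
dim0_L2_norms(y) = [2.49, 2.05, 2.83]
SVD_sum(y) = [[-0.76, 0.73, 0.95], [-1.87, 1.79, 2.34], [-0.69, 0.66, 0.86]] + [[0.57, 0.06, 0.41], [0.19, 0.02, 0.13], [-1.14, -0.13, -0.81]] + [[0.02,0.07,-0.04], [-0.01,-0.04,0.02], [0.01,0.03,-0.02]]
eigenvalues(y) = [(0.94+1.33j), (0.94-1.33j), (-0.24+0j)]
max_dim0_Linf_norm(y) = 2.5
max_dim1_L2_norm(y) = 3.5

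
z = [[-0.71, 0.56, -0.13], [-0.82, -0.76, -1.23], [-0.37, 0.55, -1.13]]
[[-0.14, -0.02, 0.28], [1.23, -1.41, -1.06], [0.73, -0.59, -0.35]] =z@[[0.08, 0.28, -0.08], [-0.34, 0.48, 0.53], [-0.84, 0.66, 0.59]]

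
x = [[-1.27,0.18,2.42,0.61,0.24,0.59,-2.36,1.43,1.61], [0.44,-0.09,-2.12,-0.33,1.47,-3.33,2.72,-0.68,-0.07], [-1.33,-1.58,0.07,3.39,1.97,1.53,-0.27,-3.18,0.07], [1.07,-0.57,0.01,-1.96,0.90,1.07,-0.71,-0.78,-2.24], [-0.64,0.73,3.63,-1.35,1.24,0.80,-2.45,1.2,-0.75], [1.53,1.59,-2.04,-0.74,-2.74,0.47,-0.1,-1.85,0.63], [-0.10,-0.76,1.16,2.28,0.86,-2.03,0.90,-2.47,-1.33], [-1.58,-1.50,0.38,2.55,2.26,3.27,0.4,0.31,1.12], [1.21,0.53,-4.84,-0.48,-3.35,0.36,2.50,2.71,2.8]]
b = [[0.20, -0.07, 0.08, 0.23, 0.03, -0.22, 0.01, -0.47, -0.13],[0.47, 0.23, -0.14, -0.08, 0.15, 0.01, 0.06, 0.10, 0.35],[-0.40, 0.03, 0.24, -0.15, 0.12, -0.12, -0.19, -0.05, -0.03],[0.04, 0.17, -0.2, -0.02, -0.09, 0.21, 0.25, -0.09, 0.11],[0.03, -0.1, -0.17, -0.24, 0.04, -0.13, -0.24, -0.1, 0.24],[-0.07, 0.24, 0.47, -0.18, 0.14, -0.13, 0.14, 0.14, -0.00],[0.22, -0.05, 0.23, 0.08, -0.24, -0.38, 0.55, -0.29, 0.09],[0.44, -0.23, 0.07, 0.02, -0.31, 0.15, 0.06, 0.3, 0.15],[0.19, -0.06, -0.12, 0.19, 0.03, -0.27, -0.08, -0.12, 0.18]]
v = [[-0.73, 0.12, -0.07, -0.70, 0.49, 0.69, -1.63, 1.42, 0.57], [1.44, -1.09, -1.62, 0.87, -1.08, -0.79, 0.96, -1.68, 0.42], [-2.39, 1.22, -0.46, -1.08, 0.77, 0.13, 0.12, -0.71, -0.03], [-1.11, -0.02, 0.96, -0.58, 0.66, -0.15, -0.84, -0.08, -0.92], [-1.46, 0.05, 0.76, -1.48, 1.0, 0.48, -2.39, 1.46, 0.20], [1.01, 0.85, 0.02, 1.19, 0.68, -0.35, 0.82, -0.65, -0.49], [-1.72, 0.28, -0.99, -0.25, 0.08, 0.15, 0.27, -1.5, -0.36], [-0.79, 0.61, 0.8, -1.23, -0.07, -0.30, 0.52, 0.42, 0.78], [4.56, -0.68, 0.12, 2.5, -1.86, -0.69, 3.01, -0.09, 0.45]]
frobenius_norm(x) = 15.65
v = x @ b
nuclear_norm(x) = 35.99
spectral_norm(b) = 1.04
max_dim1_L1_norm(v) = 13.96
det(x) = -735.54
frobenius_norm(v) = 10.20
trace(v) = -1.07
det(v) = -0.04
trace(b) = 1.59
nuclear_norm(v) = 19.85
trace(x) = 2.47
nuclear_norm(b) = 4.65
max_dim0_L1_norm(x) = 16.67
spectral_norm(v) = 8.58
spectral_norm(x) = 10.24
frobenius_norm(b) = 1.85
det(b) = 0.00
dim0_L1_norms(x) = [9.17, 7.53, 16.67, 13.69, 15.03, 13.45, 12.41, 14.61, 10.62]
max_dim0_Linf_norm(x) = 4.84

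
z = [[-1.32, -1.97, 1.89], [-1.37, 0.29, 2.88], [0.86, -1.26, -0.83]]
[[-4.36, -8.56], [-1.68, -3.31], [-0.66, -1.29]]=z@[[0.9, 1.77], [1.33, 2.61], [-0.29, -0.57]]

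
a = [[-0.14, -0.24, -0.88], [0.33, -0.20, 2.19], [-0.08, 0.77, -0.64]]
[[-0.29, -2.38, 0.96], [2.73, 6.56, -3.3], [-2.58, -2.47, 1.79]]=a@[[2.34,-1.49,-1.97],[-2.56,-0.75,1.20],[0.66,3.15,-1.10]]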